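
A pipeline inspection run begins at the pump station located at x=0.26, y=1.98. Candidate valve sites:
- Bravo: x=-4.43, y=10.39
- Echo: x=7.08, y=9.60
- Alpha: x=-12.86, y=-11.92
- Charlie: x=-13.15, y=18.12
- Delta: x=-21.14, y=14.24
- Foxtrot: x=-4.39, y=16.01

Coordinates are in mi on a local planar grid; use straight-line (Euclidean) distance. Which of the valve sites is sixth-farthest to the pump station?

Distance to each, sorted:
Delta: 24.7 mi
Charlie: 21.0 mi
Alpha: 19.1 mi
Foxtrot: 14.8 mi
Echo: 10.2 mi
Bravo: 9.6 mi
The sixth-farthest is Bravo at 9.6 mi.

Bravo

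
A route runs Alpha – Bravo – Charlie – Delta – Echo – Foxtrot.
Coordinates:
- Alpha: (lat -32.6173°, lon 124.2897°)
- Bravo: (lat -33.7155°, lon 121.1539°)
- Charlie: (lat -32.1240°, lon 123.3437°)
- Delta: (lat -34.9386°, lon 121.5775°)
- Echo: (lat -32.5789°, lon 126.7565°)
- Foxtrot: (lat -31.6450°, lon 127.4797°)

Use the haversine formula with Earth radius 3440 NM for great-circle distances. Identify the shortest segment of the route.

Leg distances:
Alpha→Bravo: 170.8 NM
Bravo→Charlie: 146.0 NM
Charlie→Delta: 190.7 NM
Delta→Echo: 294.7 NM
Echo→Foxtrot: 67.1 NM
The shortest leg is Echo–Foxtrot at 67.1 NM.

Echo–Foxtrot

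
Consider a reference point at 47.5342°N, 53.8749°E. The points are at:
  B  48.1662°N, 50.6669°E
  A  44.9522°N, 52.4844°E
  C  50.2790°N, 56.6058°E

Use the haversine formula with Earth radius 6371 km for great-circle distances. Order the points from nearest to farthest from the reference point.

Computing each great-circle distance from 47.5342°N, 53.8749°E:
B 48.1662°N, 50.6669°E: 249.5 km
A 44.9522°N, 52.4844°E: 306.4 km
C 50.2790°N, 56.6058°E: 364.6 km

B, A, C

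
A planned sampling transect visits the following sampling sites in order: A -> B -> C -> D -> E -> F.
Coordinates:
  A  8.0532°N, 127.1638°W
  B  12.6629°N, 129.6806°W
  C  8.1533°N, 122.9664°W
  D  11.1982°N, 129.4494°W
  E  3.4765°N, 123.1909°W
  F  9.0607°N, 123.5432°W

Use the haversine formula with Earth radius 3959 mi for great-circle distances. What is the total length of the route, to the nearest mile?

2474 mi

Leg distances:
A→B: 361.5 mi  (cumulative 361.5 mi)
B→C: 552.4 mi  (cumulative 914.0 mi)
C→D: 489.1 mi  (cumulative 1403.0 mi)
D→E: 684.4 mi  (cumulative 2087.4 mi)
E→F: 386.6 mi  (cumulative 2474.0 mi)
Total route length ≈ 2474 mi.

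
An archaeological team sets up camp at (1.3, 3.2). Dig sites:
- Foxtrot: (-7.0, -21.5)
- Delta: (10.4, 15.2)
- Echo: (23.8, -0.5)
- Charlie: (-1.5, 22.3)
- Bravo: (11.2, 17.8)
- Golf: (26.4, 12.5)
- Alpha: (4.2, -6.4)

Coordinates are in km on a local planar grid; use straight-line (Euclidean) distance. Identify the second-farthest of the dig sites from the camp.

Foxtrot

Distances from the camp ((1.3, 3.2)):
Golf: 26.8 km
Foxtrot: 26.1 km
Echo: 22.8 km
Charlie: 19.3 km
Bravo: 17.6 km
Delta: 15.1 km
Alpha: 10.0 km
The second-farthest is Foxtrot at 26.1 km.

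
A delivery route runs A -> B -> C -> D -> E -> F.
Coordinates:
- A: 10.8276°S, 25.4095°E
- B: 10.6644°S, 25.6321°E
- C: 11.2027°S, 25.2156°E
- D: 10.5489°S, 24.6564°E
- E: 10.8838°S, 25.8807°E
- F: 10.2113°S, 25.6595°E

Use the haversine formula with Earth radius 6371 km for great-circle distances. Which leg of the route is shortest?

A–B

Leg distances:
A→B: 30.3 km
B→C: 75.2 km
C→D: 94.9 km
D→E: 138.8 km
E→F: 78.6 km
The shortest leg is A–B at 30.3 km.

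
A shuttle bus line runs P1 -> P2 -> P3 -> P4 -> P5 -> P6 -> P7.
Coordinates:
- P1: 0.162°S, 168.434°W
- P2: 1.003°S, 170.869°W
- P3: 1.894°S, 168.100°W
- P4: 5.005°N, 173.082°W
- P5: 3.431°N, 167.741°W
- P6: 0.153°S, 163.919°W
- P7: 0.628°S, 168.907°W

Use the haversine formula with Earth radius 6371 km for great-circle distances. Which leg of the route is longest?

P3–P4

Leg distances:
P1→P2: 286.4 km
P2→P3: 323.3 km
P3→P4: 945.9 km
P4→P5: 617.6 km
P5→P6: 582.4 km
P6→P7: 557.1 km
The longest leg is P3–P4 at 945.9 km.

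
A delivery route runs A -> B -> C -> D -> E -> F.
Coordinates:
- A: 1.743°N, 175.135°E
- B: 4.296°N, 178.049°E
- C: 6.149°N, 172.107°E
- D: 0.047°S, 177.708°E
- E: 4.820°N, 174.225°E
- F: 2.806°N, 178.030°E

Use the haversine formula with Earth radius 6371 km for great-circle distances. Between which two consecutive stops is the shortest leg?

Leg distances:
A→B: 430.4 km
B→C: 689.5 km
C→D: 927.9 km
D→E: 665.2 km
E→F: 477.9 km
The shortest leg is A–B at 430.4 km.

A–B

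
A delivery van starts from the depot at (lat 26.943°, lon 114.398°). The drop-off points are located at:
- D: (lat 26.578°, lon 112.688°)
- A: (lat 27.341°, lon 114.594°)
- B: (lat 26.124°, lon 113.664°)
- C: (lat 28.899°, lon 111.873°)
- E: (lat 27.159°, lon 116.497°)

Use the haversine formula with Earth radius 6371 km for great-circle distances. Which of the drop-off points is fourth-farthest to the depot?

Distance to each, sorted:
C: 329.9 km
E: 209.2 km
D: 174.6 km
B: 116.7 km
A: 48.3 km
The fourth-farthest is B at 116.7 km.

B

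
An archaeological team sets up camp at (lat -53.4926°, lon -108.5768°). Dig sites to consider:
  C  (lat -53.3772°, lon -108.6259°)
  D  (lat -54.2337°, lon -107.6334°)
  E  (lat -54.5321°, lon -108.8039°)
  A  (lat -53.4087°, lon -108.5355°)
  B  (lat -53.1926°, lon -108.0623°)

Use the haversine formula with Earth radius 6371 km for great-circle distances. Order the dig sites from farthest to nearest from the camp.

E, D, B, C, A

Distances from the camp:
E (lat -54.5321°, lon -108.8039°): 116.5 km
D (lat -54.2337°, lon -107.6334°): 103.0 km
B (lat -53.1926°, lon -108.0623°): 47.7 km
C (lat -53.3772°, lon -108.6259°): 13.2 km
A (lat -53.4087°, lon -108.5355°): 9.7 km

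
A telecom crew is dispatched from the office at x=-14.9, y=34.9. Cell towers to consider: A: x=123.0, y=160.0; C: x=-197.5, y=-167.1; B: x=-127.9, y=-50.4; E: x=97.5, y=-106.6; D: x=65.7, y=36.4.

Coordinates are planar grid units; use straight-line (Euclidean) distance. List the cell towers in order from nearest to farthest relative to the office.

D, B, E, A, C

Distances from the office:
D x=65.7, y=36.4: 80.6
B x=-127.9, y=-50.4: 141.6
E x=97.5, y=-106.6: 180.7
A x=123.0, y=160.0: 186.2
C x=-197.5, y=-167.1: 272.3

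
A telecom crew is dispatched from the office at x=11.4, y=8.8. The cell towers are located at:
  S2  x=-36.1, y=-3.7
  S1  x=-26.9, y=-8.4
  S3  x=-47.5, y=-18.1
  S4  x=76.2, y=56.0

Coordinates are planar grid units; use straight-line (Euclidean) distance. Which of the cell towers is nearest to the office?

Distance to each, sorted:
S1: 42.0
S2: 49.1
S3: 64.8
S4: 80.2
The nearest is S1 at 42.0.

S1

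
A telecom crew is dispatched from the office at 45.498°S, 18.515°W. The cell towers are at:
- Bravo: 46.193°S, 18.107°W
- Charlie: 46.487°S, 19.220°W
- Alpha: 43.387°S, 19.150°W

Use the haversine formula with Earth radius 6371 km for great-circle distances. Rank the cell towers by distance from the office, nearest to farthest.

Computing each great-circle distance from 45.498°S, 18.515°W:
Bravo 46.193°S, 18.107°W: 83.5 km
Charlie 46.487°S, 19.220°W: 122.7 km
Alpha 43.387°S, 19.150°W: 240.1 km

Bravo, Charlie, Alpha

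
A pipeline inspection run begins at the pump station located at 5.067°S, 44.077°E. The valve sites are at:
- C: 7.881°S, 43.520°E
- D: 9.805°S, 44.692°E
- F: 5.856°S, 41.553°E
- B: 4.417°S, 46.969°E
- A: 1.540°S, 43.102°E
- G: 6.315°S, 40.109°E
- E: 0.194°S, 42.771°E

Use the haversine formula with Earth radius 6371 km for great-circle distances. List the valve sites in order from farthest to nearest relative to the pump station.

Distance from the pump station at 5.067°S, 44.077°E to each:
E 0.194°S, 42.771°E: 560.9 km
D 9.805°S, 44.692°E: 531.2 km
G 6.315°S, 40.109°E: 460.4 km
A 1.540°S, 43.102°E: 406.8 km
B 4.417°S, 46.969°E: 328.5 km
C 7.881°S, 43.520°E: 318.9 km
F 5.856°S, 41.553°E: 292.8 km

E, D, G, A, B, C, F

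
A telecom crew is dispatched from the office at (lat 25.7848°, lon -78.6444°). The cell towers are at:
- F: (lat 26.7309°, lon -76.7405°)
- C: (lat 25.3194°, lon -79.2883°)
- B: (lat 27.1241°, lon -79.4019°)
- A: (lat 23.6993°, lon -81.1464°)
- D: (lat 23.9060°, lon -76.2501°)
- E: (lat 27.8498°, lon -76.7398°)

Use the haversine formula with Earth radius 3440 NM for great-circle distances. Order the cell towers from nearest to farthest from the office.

Distances from the office:
C (lat 25.3194°, lon -79.2883°): 44.7 NM
B (lat 27.1241°, lon -79.4019°): 90.1 NM
F (lat 26.7309°, lon -76.7405°): 117.2 NM
E (lat 27.8498°, lon -76.7398°): 160.6 NM
D (lat 23.9060°, lon -76.2501°): 172.4 NM
A (lat 23.6993°, lon -81.1464°): 185.2 NM

C, B, F, E, D, A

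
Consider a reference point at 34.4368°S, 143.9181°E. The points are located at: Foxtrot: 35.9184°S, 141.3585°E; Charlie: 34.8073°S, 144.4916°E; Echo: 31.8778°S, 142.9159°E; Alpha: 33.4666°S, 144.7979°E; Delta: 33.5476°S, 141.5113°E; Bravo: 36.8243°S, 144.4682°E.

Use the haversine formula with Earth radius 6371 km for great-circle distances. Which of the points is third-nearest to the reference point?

Delta

Distance to each, sorted:
Charlie: 66.7 km
Alpha: 135.0 km
Delta: 242.9 km
Bravo: 270.1 km
Foxtrot: 285.0 km
Echo: 299.4 km
The third-nearest is Delta at 242.9 km.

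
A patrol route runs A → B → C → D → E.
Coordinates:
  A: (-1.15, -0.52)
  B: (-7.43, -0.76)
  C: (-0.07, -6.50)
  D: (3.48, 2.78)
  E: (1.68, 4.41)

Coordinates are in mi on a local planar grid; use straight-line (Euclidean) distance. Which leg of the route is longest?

Leg distances:
A→B: 6.3 mi
B→C: 9.3 mi
C→D: 9.9 mi
D→E: 2.4 mi
The longest leg is C–D at 9.9 mi.

C–D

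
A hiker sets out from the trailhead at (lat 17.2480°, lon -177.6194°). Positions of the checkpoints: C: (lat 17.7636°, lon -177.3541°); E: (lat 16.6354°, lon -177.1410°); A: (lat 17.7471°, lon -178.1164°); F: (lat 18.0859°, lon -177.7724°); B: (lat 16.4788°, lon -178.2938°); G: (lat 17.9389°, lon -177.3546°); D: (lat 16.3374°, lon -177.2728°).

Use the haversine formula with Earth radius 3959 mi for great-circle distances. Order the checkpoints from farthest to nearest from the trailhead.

B, D, F, E, G, A, C

Distances from the trailhead:
B (lat 16.4788°, lon -178.2938°): 69.4 mi
D (lat 16.3374°, lon -177.2728°): 67.0 mi
F (lat 18.0859°, lon -177.7724°): 58.8 mi
E (lat 16.6354°, lon -177.1410°): 52.8 mi
G (lat 17.9389°, lon -177.3546°): 50.8 mi
A (lat 17.7471°, lon -178.1164°): 47.6 mi
C (lat 17.7636°, lon -177.3541°): 39.7 mi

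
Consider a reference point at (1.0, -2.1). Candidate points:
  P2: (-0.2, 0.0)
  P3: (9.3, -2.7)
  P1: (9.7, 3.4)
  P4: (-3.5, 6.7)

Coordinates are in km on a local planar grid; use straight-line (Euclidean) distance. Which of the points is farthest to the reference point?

P1

Distance to each, sorted:
P1: 10.3 km
P4: 9.9 km
P3: 8.3 km
P2: 2.4 km
The farthest is P1 at 10.3 km.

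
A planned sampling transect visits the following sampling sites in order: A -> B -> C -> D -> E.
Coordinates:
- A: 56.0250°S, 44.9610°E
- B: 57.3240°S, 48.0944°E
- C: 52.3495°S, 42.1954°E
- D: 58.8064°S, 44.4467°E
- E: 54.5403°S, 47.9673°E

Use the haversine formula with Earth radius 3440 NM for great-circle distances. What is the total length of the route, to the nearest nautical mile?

Leg distances:
A→B: 129.5 NM  (cumulative 129.5 NM)
B→C: 361.4 NM  (cumulative 490.8 NM)
C→D: 395.1 NM  (cumulative 885.9 NM)
D→E: 281.1 NM  (cumulative 1167.0 NM)
Total route length ≈ 1167 NM.

1167 NM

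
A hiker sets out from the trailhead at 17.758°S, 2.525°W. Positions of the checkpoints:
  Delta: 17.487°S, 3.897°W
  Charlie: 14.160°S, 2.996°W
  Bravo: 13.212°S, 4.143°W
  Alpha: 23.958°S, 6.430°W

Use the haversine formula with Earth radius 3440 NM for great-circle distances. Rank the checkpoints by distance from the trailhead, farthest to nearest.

Alpha, Bravo, Charlie, Delta

Distance from the trailhead at 17.758°S, 2.525°W to each:
Alpha 23.958°S, 6.430°W: 431.9 NM
Bravo 13.212°S, 4.143°W: 288.5 NM
Charlie 14.160°S, 2.996°W: 217.7 NM
Delta 17.487°S, 3.897°W: 80.2 NM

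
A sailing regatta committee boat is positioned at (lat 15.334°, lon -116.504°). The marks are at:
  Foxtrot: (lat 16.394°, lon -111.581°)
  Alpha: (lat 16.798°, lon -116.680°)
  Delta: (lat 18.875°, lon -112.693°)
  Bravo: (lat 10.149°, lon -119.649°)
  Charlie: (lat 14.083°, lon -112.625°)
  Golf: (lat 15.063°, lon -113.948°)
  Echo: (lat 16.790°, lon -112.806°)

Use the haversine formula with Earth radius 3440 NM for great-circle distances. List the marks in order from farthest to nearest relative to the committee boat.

Distance from the committee boat at (lat 15.334°, lon -116.504°) to each:
Bravo (lat 10.149°, lon -119.649°): 361.7 NM
Delta (lat 18.875°, lon -112.693°): 305.0 NM
Foxtrot (lat 16.394°, lon -111.581°): 291.3 NM
Charlie (lat 14.083°, lon -112.625°): 237.4 NM
Echo (lat 16.790°, lon -112.806°): 230.6 NM
Golf (lat 15.063°, lon -113.948°): 149.0 NM
Alpha (lat 16.798°, lon -116.680°): 88.5 NM

Bravo, Delta, Foxtrot, Charlie, Echo, Golf, Alpha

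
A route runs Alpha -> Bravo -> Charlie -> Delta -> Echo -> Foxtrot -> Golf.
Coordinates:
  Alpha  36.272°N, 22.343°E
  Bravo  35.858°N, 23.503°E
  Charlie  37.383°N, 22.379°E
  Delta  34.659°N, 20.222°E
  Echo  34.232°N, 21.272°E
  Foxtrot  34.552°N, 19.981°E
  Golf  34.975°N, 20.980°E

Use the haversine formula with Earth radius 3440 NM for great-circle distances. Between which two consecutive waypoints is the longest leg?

Charlie–Delta

Leg distances:
Alpha→Bravo: 61.5 NM
Bravo→Charlie: 106.4 NM
Charlie→Delta: 194.2 NM
Delta→Echo: 58.0 NM
Echo→Foxtrot: 66.8 NM
Foxtrot→Golf: 55.4 NM
The longest leg is Charlie–Delta at 194.2 NM.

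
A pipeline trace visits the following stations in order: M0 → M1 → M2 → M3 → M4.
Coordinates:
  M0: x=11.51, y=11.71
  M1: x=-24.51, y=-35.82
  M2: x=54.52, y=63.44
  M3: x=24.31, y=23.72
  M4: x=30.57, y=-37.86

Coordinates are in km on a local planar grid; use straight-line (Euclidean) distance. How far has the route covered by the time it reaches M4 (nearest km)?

Leg distances:
M0→M1: 59.6 km  (cumulative 59.6 km)
M1→M2: 126.9 km  (cumulative 186.5 km)
M2→M3: 49.9 km  (cumulative 236.4 km)
M3→M4: 61.9 km  (cumulative 298.3 km)
Cumulative distance at M4 ≈ 298 km.

298 km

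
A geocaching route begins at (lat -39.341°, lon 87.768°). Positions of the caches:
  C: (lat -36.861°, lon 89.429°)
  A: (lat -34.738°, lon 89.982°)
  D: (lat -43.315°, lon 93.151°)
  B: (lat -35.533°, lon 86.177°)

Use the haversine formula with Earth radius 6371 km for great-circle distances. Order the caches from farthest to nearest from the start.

D, A, B, C

Distances from the start:
D (lat -43.315°, lon 93.151°): 630.1 km
A (lat -34.738°, lon 89.982°): 548.2 km
B (lat -35.533°, lon 86.177°): 446.1 km
C (lat -36.861°, lon 89.429°): 311.7 km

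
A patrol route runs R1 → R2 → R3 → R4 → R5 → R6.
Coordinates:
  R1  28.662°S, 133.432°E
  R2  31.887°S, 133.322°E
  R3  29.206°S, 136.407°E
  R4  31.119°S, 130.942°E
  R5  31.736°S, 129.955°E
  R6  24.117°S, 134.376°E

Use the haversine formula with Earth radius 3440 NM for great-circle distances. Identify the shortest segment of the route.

Leg distances:
R1→R2: 193.7 NM
R2→R3: 226.6 NM
R3→R4: 306.0 NM
R4→R5: 62.7 NM
R5→R6: 513.9 NM
The shortest leg is R4–R5 at 62.7 NM.

R4–R5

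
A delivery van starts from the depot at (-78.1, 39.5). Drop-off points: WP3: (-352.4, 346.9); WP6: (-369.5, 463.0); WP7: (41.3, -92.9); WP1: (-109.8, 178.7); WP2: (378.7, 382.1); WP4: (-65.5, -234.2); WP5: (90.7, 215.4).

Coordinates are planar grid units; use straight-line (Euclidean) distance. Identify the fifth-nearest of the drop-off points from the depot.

WP3

Distances from the depot ((-78.1, 39.5)):
WP1: 142.8
WP7: 178.3
WP5: 243.8
WP4: 274.0
WP3: 412.0
WP6: 514.1
WP2: 571.0
The fifth-nearest is WP3 at 412.0.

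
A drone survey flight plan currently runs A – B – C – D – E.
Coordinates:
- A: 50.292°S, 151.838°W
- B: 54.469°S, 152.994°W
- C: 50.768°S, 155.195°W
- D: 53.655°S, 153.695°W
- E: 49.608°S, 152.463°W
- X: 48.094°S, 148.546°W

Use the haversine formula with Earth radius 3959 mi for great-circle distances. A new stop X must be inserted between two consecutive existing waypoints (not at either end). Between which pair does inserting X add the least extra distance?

between D and E

Added distance for inserting X between each consecutive pair:
A–B: 400.2 mi
B–C: 559.6 mi
C–D: 586.5 mi
D–E: 366.7 mi
Smallest added distance is 366.7 mi, inserting between D and E.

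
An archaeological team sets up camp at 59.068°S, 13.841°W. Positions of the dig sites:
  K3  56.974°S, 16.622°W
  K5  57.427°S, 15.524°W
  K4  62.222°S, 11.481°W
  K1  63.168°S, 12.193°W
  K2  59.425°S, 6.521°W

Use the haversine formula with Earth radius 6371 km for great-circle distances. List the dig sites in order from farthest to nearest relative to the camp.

K1, K2, K4, K3, K5

Distance from the camp at 59.068°S, 13.841°W to each:
K1 63.168°S, 12.193°W: 464.4 km
K2 59.425°S, 6.521°W: 417.9 km
K4 62.222°S, 11.481°W: 373.5 km
K3 56.974°S, 16.622°W: 284.6 km
K5 57.427°S, 15.524°W: 207.3 km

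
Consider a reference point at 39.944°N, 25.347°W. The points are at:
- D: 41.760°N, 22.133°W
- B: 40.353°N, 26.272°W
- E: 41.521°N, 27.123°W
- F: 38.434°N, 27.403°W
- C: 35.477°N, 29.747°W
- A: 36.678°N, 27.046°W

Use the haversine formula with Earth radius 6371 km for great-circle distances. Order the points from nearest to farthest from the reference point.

B, E, F, D, A, C

Computing each great-circle distance from 39.944°N, 25.347°W:
B 40.353°N, 26.272°W: 90.8 km
E 41.521°N, 27.123°W: 230.5 km
F 38.434°N, 27.403°W: 244.1 km
D 41.760°N, 22.133°W: 337.4 km
A 36.678°N, 27.046°W: 392.2 km
C 35.477°N, 29.747°W: 629.5 km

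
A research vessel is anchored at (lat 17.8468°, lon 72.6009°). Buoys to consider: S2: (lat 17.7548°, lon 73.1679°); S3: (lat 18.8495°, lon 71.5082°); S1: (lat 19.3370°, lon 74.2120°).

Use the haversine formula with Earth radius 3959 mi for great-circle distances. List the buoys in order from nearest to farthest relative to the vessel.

Distance from the vessel at (lat 17.8468°, lon 72.6009°) to each:
S2 (lat 17.7548°, lon 73.1679°): 37.8 mi
S3 (lat 18.8495°, lon 71.5082°): 99.7 mi
S1 (lat 19.3370°, lon 74.2120°): 147.4 mi

S2, S3, S1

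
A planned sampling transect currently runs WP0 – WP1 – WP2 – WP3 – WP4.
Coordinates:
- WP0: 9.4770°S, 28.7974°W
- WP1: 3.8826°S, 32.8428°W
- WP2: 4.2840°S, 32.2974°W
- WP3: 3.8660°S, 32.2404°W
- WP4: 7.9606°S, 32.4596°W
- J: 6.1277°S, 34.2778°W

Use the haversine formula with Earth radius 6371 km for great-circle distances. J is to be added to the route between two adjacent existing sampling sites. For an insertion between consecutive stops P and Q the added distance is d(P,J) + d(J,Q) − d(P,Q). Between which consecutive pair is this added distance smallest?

between WP3 and WP4

Added distance for inserting J between each consecutive pair:
WP0–WP1: 239.5 km
WP1–WP2: 521.0 km
WP2–WP3: 591.2 km
WP3–WP4: 168.0 km
Smallest added distance is 168.0 km, inserting between WP3 and WP4.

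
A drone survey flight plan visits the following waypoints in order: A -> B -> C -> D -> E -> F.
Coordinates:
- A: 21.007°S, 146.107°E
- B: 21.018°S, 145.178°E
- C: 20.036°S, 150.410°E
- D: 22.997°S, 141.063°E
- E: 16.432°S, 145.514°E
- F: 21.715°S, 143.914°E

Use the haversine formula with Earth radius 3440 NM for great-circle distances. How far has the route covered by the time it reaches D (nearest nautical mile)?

Leg distances:
A→B: 52.1 NM  (cumulative 52.1 NM)
B→C: 300.0 NM  (cumulative 352.1 NM)
C→D: 551.4 NM  (cumulative 903.4 NM)
Cumulative distance at D ≈ 903 NM.

903 NM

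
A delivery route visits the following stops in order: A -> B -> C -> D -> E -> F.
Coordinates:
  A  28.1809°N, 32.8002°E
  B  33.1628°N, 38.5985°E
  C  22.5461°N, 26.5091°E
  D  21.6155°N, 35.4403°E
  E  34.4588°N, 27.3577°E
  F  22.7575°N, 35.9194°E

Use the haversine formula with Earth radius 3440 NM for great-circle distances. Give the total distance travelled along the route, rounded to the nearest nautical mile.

Leg distances:
A→B: 423.1 NM  (cumulative 423.1 NM)
B→C: 903.1 NM  (cumulative 1326.2 NM)
C→D: 499.9 NM  (cumulative 1826.1 NM)
D→E: 881.2 NM  (cumulative 2707.4 NM)
E→F: 834.1 NM  (cumulative 3541.5 NM)
Total route length ≈ 3542 NM.

3542 NM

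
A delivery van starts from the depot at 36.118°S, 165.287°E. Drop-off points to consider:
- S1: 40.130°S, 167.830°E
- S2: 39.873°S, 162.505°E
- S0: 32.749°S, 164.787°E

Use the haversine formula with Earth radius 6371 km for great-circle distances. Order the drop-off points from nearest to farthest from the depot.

Distances from the depot:
S0 32.749°S, 164.787°E: 377.4 km
S2 39.873°S, 162.505°E: 483.4 km
S1 40.130°S, 167.830°E: 498.4 km

S0, S2, S1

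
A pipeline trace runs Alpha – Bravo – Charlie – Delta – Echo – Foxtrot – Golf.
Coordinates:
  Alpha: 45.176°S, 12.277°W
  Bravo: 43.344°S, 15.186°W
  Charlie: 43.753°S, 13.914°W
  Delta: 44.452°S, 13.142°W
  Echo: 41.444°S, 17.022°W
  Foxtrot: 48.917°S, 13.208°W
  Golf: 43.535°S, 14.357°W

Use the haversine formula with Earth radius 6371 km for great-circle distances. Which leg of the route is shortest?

Leg distances:
Alpha→Bravo: 308.4 km
Bravo→Charlie: 112.1 km
Charlie→Delta: 99.2 km
Delta→Echo: 459.9 km
Echo→Foxtrot: 882.8 km
Foxtrot→Golf: 604.9 km
The shortest leg is Charlie–Delta at 99.2 km.

Charlie–Delta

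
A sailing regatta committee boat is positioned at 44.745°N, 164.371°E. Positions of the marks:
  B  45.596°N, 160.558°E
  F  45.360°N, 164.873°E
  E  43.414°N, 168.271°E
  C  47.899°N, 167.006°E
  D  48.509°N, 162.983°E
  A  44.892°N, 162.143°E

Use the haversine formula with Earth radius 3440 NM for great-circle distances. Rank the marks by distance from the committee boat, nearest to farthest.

Distance from the committee boat at 44.745°N, 164.371°E to each:
F 45.360°N, 164.873°E: 42.6 NM
A 44.892°N, 162.143°E: 95.3 NM
B 45.596°N, 160.558°E: 169.3 NM
E 43.414°N, 168.271°E: 186.2 NM
C 47.899°N, 167.006°E: 218.6 NM
D 48.509°N, 162.983°E: 233.1 NM

F, A, B, E, C, D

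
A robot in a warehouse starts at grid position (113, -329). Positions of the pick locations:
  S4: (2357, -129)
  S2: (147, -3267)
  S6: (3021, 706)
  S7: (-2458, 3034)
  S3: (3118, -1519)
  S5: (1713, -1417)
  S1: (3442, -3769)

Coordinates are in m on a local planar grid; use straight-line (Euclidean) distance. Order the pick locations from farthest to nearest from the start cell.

S1, S7, S3, S6, S2, S4, S5

Distance from the start cell at (113, -329) to each:
S1 (3442, -3769): 4787.0 m
S7 (-2458, 3034): 4233.2 m
S3 (3118, -1519): 3232.0 m
S6 (3021, 706): 3086.7 m
S2 (147, -3267): 2938.2 m
S4 (2357, -129): 2252.9 m
S5 (1713, -1417): 1934.9 m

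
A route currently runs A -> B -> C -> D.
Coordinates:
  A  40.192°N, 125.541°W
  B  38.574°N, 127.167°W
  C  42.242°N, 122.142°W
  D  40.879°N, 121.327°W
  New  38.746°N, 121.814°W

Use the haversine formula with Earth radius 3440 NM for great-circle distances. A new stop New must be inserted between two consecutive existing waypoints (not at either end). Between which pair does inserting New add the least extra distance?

between B and C

Added distance for inserting New between each consecutive pair:
A–B: 321.4 NM
B–C: 143.4 NM
C–D: 250.8 NM
Smallest added distance is 143.4 NM, inserting between B and C.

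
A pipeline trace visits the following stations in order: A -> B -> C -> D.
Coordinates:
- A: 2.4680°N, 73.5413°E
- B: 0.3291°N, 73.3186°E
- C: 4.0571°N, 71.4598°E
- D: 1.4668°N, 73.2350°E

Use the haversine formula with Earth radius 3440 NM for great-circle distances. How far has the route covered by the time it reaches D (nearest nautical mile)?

568 NM

Leg distances:
A→B: 129.1 NM  (cumulative 129.1 NM)
B→C: 250.1 NM  (cumulative 379.2 NM)
C→D: 188.5 NM  (cumulative 567.6 NM)
Cumulative distance at D ≈ 568 NM.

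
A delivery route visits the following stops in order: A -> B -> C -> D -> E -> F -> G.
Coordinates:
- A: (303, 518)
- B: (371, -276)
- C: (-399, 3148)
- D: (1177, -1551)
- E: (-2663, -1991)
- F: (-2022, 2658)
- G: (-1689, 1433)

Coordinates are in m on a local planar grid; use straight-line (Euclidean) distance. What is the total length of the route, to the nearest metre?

19090 m

Leg distances:
A→B: 796.9 m  (cumulative 796.9 m)
B→C: 3509.5 m  (cumulative 4306.4 m)
C→D: 4956.2 m  (cumulative 9262.7 m)
D→E: 3865.1 m  (cumulative 13127.8 m)
E→F: 4693.0 m  (cumulative 17820.8 m)
F→G: 1269.5 m  (cumulative 19090.2 m)
Total route length ≈ 19090 m.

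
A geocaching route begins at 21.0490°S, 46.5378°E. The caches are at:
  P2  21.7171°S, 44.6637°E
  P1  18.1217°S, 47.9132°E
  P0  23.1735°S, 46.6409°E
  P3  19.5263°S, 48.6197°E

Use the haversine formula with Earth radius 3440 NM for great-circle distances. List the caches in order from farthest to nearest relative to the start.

P1, P3, P0, P2

Distance from the start at 21.0490°S, 46.5378°E to each:
P1 18.1217°S, 47.9132°E: 192.2 NM
P3 19.5263°S, 48.6197°E: 148.7 NM
P0 23.1735°S, 46.6409°E: 127.7 NM
P2 21.7171°S, 44.6637°E: 112.2 NM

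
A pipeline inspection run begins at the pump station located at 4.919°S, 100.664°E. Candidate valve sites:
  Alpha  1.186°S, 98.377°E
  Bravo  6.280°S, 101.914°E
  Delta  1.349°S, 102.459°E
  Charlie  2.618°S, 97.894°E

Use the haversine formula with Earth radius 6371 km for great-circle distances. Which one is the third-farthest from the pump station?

Charlie

Distance to each, sorted:
Alpha: 486.6 km
Delta: 444.2 km
Charlie: 399.9 km
Bravo: 205.0 km
The third-farthest is Charlie at 399.9 km.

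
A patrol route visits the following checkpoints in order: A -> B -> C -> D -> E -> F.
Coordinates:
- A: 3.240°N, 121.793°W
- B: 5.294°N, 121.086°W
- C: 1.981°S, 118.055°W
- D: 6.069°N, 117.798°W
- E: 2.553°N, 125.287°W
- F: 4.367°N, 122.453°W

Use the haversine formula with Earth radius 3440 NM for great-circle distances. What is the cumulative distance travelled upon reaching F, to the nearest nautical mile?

1784 NM

Leg distances:
A→B: 130.4 NM  (cumulative 130.4 NM)
B→C: 473.1 NM  (cumulative 603.5 NM)
C→D: 483.6 NM  (cumulative 1087.0 NM)
D→E: 495.5 NM  (cumulative 1582.6 NM)
E→F: 201.8 NM  (cumulative 1784.3 NM)
Cumulative distance at F ≈ 1784 NM.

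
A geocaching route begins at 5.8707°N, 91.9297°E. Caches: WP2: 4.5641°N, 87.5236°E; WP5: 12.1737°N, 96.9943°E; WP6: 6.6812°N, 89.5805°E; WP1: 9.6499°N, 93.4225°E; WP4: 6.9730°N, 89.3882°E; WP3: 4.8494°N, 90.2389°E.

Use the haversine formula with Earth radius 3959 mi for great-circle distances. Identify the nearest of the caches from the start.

Distance to each, sorted:
WP3: 136.1 mi
WP6: 170.8 mi
WP4: 190.4 mi
WP1: 280.4 mi
WP2: 316.3 mi
WP5: 555.9 mi
The nearest is WP3 at 136.1 mi.

WP3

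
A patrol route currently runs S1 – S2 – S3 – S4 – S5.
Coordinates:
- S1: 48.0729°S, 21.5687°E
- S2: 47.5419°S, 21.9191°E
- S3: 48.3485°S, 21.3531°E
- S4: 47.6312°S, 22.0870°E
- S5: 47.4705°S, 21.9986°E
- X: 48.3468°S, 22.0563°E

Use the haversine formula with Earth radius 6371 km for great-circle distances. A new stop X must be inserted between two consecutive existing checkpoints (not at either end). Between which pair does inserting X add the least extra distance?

between S3 and S4

Added distance for inserting X between each consecutive pair:
S1–S2: 72.8 km
S2–S3: 42.9 km
S3–S4: 34.9 km
S4–S5: 158.1 km
Smallest added distance is 34.9 km, inserting between S3 and S4.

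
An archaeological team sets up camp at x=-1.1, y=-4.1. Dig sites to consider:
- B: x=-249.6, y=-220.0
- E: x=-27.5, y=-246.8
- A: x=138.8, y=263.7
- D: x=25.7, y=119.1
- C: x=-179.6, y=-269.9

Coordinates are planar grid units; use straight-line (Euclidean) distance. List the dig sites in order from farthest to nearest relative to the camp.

Computing each straight-line distance from x=-1.1, y=-4.1:
B x=-249.6, y=-220.0: 329.2
C x=-179.6, y=-269.9: 320.2
A x=138.8, y=263.7: 302.1
E x=-27.5, y=-246.8: 244.1
D x=25.7, y=119.1: 126.1

B, C, A, E, D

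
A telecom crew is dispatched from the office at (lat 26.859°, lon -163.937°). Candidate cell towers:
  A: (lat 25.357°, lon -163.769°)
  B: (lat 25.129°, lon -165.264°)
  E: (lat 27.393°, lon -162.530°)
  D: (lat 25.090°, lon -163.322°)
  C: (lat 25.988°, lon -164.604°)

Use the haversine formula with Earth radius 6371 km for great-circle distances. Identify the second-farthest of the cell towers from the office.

Distance to each, sorted:
B: 233.7 km
D: 206.1 km
A: 167.9 km
E: 151.4 km
C: 117.4 km
The second-farthest is D at 206.1 km.

D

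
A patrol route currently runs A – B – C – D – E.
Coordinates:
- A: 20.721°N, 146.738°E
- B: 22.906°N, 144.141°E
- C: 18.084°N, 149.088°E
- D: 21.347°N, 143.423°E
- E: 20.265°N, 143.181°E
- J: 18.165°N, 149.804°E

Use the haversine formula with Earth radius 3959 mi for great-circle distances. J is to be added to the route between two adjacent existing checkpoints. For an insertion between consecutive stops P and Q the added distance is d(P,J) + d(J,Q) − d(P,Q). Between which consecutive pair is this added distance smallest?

between B and C

Added distance for inserting J between each consecutive pair:
A–B: 533.2 mi
B–C: 76.7 mi
C–D: 85.0 mi
D–E: 848.9 mi
Smallest added distance is 76.7 mi, inserting between B and C.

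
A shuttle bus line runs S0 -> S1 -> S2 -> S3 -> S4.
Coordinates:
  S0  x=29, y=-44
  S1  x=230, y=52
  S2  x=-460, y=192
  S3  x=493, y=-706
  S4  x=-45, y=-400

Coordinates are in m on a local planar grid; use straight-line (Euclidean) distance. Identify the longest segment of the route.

S2–S3

Leg distances:
S0→S1: 222.7 m
S1→S2: 704.1 m
S2→S3: 1309.4 m
S3→S4: 618.9 m
The longest leg is S2–S3 at 1309.4 m.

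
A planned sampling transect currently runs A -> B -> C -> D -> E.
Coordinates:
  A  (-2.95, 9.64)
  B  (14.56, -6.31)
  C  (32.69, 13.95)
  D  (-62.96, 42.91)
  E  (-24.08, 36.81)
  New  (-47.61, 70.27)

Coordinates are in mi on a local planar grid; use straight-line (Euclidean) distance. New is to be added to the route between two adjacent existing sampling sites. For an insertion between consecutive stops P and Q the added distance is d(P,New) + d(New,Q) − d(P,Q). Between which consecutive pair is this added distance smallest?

between C and D

Added distance for inserting New between each consecutive pair:
A–B: 150.3 mi
B–C: 169.5 mi
C–D: 29.5 mi
D–E: 32.9 mi
Smallest added distance is 29.5 mi, inserting between C and D.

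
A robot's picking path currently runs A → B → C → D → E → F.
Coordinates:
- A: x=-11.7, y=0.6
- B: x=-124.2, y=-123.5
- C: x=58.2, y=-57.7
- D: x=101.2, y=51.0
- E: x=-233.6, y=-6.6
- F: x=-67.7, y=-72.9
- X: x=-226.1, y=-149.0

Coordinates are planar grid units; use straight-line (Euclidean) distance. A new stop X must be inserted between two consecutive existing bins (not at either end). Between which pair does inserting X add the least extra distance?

between E and F

Added distance for inserting X between each consecutive pair:
A–B: 199.0
B–C: 209.7
C–D: 565.3
D–E: 186.4
E–F: 139.7
Smallest added distance is 139.7, inserting between E and F.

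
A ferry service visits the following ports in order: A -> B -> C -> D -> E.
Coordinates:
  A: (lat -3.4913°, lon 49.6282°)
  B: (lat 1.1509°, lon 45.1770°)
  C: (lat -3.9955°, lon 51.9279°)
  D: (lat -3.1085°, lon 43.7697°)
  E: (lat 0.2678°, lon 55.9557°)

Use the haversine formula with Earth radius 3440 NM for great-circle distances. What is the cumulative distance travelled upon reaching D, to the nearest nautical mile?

Leg distances:
A→B: 386.0 NM  (cumulative 386.0 NM)
B→C: 509.5 NM  (cumulative 895.5 NM)
C→D: 491.8 NM  (cumulative 1387.3 NM)
Cumulative distance at D ≈ 1387 NM.

1387 NM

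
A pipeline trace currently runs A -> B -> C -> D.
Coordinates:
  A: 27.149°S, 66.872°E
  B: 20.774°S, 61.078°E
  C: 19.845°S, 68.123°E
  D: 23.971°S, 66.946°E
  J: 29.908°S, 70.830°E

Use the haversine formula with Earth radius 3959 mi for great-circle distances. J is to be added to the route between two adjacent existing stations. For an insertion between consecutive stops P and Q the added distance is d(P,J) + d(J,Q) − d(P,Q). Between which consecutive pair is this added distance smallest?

between A and B

Added distance for inserting J between each consecutive pair:
A–B: 610.5 mi
B–C: 1130.9 mi
C–D: 895.5 mi
Smallest added distance is 610.5 mi, inserting between A and B.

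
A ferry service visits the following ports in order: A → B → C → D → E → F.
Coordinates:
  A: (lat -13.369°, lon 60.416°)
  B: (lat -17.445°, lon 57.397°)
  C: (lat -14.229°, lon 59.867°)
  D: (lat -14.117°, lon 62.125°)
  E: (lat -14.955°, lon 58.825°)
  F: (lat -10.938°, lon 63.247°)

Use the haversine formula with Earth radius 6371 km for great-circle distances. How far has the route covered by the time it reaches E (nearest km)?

Leg distances:
A→B: 556.9 km  (cumulative 556.9 km)
B→C: 444.6 km  (cumulative 1001.5 km)
C→D: 243.8 km  (cumulative 1245.2 km)
D→E: 367.2 km  (cumulative 1612.4 km)
Cumulative distance at E ≈ 1612 km.

1612 km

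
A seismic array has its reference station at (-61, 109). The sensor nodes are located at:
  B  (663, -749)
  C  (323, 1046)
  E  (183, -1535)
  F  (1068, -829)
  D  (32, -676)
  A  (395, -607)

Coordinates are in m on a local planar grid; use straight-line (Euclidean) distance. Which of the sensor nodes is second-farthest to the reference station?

Distances from the reference station ((-61, 109)):
E: 1662.0 m
F: 1467.8 m
B: 1122.6 m
C: 1012.6 m
A: 848.9 m
D: 790.5 m
The second-farthest is F at 1467.8 m.

F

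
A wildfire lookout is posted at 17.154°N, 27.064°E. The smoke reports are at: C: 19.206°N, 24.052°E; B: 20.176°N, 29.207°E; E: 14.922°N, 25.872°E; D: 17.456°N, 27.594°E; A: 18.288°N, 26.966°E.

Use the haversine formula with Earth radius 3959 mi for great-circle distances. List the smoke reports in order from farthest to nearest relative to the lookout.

B, C, E, A, D

Distances from the lookout:
B 20.176°N, 29.207°E: 251.5 mi
C 19.206°N, 24.052°E: 243.3 mi
E 14.922°N, 25.872°E: 173.4 mi
A 18.288°N, 26.966°E: 78.6 mi
D 17.456°N, 27.594°E: 40.7 mi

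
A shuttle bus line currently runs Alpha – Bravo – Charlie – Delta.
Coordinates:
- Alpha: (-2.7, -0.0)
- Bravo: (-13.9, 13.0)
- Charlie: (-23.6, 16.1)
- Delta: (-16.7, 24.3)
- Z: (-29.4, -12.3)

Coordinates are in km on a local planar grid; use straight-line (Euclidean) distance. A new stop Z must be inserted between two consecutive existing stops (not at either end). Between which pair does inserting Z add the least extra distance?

between Alpha and Bravo

Added distance for inserting Z between each consecutive pair:
Alpha–Bravo: 41.9 km
Bravo–Charlie: 48.5 km
Charlie–Delta: 57.0 km
Smallest added distance is 41.9 km, inserting between Alpha and Bravo.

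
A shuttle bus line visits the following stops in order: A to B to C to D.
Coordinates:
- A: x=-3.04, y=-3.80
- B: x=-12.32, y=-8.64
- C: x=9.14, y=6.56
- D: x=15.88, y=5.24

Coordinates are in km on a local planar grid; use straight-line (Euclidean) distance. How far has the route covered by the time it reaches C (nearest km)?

37 km

Leg distances:
A→B: 10.5 km  (cumulative 10.5 km)
B→C: 26.3 km  (cumulative 36.8 km)
Cumulative distance at C ≈ 37 km.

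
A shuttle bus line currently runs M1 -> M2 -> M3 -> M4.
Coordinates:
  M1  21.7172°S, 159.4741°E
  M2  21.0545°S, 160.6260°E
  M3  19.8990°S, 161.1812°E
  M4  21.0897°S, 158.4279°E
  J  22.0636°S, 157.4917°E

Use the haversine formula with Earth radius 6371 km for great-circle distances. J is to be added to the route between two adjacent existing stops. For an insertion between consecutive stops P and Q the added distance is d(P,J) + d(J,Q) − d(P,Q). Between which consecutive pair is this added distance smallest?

Added distance for inserting J between each consecutive pair:
M1–M2: 410.9 km
M2–M3: 654.5 km
M3–M4: 281.8 km
Smallest added distance is 281.8 km, inserting between M3 and M4.

between M3 and M4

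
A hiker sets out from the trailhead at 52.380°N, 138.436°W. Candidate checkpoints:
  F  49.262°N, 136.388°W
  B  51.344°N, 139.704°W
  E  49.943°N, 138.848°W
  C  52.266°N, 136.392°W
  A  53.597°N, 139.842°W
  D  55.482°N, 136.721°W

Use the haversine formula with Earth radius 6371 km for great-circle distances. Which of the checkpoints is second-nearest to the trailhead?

B

Distance to each, sorted:
C: 139.5 km
B: 144.4 km
A: 164.8 km
E: 272.5 km
D: 362.7 km
F: 375.3 km
The second-nearest is B at 144.4 km.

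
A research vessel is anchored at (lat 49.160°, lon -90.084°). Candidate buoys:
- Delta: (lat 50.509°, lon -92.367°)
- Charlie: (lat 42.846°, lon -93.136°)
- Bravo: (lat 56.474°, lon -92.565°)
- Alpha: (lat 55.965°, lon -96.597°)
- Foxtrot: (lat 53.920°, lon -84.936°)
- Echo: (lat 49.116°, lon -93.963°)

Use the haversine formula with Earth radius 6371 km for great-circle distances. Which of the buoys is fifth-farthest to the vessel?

Echo

Distances from the vessel ((lat 49.160°, lon -90.084°)):
Alpha: 874.6 km
Bravo: 830.1 km
Charlie: 740.4 km
Foxtrot: 637.5 km
Echo: 282.2 km
Delta: 222.0 km
The fifth-farthest is Echo at 282.2 km.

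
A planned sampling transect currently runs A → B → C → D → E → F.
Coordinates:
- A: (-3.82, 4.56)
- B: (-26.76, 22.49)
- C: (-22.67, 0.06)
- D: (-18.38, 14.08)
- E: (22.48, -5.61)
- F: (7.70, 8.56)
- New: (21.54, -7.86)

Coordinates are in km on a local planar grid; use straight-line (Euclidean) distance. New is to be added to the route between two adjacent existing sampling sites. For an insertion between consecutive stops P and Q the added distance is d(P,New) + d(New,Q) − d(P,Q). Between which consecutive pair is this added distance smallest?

between D and E

Added distance for inserting New between each consecutive pair:
A–B: 56.2 km
B–C: 79.2 km
C–D: 75.8 km
D–E: 2.6 km
E–F: 3.4 km
Smallest added distance is 2.6 km, inserting between D and E.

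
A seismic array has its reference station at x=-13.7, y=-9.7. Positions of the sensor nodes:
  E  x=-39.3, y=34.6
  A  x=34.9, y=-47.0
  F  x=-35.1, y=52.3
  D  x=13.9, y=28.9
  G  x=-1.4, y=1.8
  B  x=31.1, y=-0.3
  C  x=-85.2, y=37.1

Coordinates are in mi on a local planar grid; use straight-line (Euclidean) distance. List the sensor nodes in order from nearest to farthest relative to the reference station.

Distances from the reference station:
G x=-1.4, y=1.8: 16.8 mi
B x=31.1, y=-0.3: 45.8 mi
D x=13.9, y=28.9: 47.5 mi
E x=-39.3, y=34.6: 51.2 mi
A x=34.9, y=-47.0: 61.3 mi
F x=-35.1, y=52.3: 65.6 mi
C x=-85.2, y=37.1: 85.5 mi

G, B, D, E, A, F, C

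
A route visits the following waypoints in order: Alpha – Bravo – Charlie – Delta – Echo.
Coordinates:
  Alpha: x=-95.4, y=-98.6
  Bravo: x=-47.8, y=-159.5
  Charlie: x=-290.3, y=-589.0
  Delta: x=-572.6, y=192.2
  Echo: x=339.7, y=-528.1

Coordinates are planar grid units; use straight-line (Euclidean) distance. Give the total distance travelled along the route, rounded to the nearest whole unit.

Leg distances:
Alpha→Bravo: 77.3  (cumulative 77.3)
Bravo→Charlie: 493.2  (cumulative 570.5)
Charlie→Delta: 830.6  (cumulative 1401.2)
Delta→Echo: 1162.4  (cumulative 2563.5)
Total route length ≈ 2564.

2564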